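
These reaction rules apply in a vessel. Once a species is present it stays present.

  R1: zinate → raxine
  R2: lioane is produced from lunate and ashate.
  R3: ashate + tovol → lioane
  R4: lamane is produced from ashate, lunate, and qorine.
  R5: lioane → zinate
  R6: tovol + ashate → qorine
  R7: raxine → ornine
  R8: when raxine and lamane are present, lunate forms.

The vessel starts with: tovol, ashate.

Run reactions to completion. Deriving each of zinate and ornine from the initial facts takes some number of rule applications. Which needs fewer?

zinate

zinate: ashate and tovol present → lioane forms (R3). lioane present → zinate forms (R5). [2 rule applications]
ornine: ashate and tovol present → lioane forms (R3). lioane present → zinate forms (R5). zinate present → raxine forms (R1). raxine present → ornine forms (R7). [4 rule applications]
zinate needs fewer.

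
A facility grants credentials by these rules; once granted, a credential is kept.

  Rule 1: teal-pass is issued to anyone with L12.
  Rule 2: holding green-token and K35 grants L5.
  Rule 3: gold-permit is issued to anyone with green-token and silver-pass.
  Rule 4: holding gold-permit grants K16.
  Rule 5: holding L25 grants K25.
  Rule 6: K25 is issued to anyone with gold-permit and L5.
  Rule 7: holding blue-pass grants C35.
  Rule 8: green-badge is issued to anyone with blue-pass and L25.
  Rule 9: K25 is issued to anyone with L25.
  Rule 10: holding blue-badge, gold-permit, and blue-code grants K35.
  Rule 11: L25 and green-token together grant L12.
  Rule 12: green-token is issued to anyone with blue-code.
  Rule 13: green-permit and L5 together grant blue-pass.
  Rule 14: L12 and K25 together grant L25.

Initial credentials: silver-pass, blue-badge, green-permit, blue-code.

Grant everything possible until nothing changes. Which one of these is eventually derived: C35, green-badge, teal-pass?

Holding blue-code grants green-token (Rule 12).
Holding green-token and silver-pass grants gold-permit (Rule 3).
Holding blue-badge, gold-permit, and blue-code grants K35 (Rule 10).
Holding green-token and K35 grants L5 (Rule 2).
Holding green-permit and L5 grants blue-pass (Rule 13).
Holding blue-pass grants C35 (Rule 7).
teal-pass would need L12 (Rule 1), but L12 is never granted. green-badge would need blue-pass and L25 (Rule 8), but L25 is never granted.

C35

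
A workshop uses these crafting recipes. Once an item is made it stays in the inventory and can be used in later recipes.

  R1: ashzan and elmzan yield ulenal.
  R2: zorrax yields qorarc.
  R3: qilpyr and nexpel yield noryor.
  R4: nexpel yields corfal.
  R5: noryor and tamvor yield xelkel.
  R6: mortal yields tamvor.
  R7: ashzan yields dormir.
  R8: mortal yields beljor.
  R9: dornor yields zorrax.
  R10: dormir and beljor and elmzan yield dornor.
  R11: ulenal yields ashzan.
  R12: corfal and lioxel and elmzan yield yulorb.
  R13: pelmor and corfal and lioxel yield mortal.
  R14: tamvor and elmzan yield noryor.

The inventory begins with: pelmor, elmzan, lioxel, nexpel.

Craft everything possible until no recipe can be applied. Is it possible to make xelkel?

Yes

nexpel → corfal (R4).
pelmor and corfal and lioxel → mortal (R13).
Using R6, mortal makes tamvor.
Using R14, tamvor and elmzan make noryor.
Using R5, noryor and tamvor make xelkel.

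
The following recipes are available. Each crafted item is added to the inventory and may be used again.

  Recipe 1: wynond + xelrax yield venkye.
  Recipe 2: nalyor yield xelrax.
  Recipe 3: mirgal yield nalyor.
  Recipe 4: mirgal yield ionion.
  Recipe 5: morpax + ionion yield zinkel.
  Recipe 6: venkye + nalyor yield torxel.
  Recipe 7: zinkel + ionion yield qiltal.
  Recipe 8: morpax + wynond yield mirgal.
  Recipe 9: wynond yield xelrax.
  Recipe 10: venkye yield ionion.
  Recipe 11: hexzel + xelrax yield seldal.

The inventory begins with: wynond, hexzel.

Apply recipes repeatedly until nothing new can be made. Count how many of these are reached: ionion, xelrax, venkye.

3

Using Recipe 9, wynond makes xelrax.
Using Recipe 1, wynond and xelrax make venkye.
Using Recipe 10, venkye makes ionion.
ionion: reached.
xelrax: reached.
venkye: reached.
All 3 are reached.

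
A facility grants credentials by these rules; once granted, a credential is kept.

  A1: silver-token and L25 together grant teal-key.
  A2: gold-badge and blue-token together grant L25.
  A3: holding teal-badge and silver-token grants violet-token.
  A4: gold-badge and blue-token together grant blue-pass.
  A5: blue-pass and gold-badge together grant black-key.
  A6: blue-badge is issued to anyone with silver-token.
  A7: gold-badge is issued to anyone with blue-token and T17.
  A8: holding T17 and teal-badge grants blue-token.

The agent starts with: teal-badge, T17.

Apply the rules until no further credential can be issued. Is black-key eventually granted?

Holding T17 and teal-badge grants blue-token (A8).
Holding blue-token and T17 grants gold-badge (A7).
Holding gold-badge and blue-token grants blue-pass (A4).
Holding blue-pass and gold-badge grants black-key (A5).

Yes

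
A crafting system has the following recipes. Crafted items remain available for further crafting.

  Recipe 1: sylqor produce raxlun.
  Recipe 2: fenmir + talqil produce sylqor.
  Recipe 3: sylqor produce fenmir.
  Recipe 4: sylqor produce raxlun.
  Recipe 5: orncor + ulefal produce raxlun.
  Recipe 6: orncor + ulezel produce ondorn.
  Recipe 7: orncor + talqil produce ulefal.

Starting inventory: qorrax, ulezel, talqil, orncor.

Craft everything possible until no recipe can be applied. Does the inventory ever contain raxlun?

Yes

Using Recipe 7, orncor and talqil make ulefal.
orncor + ulefal → raxlun (Recipe 5).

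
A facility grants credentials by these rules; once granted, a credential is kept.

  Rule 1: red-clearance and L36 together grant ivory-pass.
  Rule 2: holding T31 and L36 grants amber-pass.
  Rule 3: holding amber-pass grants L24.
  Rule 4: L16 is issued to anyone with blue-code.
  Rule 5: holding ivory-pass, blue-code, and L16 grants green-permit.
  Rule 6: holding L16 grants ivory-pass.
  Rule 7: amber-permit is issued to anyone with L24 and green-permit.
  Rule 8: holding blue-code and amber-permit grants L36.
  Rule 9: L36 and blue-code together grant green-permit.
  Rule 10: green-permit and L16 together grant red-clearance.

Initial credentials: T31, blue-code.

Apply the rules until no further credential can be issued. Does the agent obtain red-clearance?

Holding blue-code grants L16 (Rule 4).
Holding L16 grants ivory-pass (Rule 6).
Holding ivory-pass, blue-code, and L16 grants green-permit (Rule 5).
Holding green-permit and L16 grants red-clearance (Rule 10).

Yes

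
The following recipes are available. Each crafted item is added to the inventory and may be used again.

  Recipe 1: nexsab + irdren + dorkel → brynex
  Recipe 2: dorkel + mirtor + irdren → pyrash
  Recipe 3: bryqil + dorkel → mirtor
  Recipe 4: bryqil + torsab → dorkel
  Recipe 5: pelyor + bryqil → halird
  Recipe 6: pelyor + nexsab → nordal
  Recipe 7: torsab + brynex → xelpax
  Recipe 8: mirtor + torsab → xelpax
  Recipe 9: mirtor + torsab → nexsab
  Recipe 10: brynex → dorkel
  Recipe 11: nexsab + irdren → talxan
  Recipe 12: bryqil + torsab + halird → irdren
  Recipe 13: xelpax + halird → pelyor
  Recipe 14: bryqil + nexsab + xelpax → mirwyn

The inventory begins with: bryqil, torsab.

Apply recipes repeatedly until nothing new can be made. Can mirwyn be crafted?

Yes

bryqil + torsab → dorkel (Recipe 4).
bryqil + dorkel → mirtor (Recipe 3).
mirtor + torsab → xelpax (Recipe 8).
Using Recipe 9, mirtor and torsab make nexsab.
Using Recipe 14, bryqil, nexsab, and xelpax make mirwyn.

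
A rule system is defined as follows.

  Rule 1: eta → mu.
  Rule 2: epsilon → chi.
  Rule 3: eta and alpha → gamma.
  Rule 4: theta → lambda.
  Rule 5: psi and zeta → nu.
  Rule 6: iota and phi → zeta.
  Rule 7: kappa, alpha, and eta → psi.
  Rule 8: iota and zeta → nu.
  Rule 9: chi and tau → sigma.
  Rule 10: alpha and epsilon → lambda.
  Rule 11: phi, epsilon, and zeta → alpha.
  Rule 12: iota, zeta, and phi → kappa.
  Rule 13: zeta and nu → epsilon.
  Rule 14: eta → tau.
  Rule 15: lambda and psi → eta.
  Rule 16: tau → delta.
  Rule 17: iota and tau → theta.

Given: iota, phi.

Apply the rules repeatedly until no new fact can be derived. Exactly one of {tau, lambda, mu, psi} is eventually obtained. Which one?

lambda

From iota and phi, Rule 6 gives zeta.
From iota and zeta, Rule 8 gives nu.
From zeta and nu, Rule 13 gives epsilon.
From phi, epsilon, and zeta, Rule 11 gives alpha.
alpha and epsilon hold, so lambda follows (Rule 10).
mu would need eta (Rule 1), but eta is never established. tau would need eta (Rule 14), but eta is never established. psi would need kappa, alpha, and eta (Rule 7), but eta is never established.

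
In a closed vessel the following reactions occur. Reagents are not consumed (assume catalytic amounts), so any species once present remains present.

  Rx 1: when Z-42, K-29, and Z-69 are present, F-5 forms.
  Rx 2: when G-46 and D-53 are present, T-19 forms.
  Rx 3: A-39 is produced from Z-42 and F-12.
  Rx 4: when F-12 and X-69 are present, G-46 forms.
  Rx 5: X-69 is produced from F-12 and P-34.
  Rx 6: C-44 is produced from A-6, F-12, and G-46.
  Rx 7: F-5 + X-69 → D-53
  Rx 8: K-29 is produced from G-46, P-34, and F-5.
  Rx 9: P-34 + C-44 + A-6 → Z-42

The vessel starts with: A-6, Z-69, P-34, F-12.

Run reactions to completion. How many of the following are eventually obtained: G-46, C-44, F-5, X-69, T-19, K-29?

F-12 and P-34 present → X-69 forms (Rx 5).
F-12 and X-69 present → G-46 forms (Rx 4).
A-6, F-12, and G-46 present → C-44 forms (Rx 6).
G-46: reached.
C-44: reached.
F-5 would need Z-42, K-29, and Z-69 (Rx 1), but K-29 never forms.
X-69: reached.
T-19 would need G-46 and D-53 (Rx 2), but D-53 never forms.
K-29 would need G-46, P-34, and F-5 (Rx 8), but F-5 never forms.
Reached: G-46, C-44, and X-69 — 3 of the 6.

3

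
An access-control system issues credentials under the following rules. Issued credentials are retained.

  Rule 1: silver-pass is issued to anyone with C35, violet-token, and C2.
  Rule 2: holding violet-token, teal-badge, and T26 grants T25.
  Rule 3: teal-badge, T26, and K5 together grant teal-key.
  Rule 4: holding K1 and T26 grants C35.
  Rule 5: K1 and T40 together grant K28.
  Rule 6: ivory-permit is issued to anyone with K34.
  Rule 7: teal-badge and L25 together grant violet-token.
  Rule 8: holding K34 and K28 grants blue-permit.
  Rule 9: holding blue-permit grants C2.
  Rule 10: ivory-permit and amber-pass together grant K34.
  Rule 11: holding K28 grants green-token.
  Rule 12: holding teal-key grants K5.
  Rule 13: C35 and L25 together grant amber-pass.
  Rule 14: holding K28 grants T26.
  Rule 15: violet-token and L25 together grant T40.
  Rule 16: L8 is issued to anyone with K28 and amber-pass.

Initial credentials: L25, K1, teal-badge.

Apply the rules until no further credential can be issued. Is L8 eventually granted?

Holding teal-badge and L25 grants violet-token (Rule 7).
Holding violet-token and L25 grants T40 (Rule 15).
Holding K1 and T40 grants K28 (Rule 5).
Holding K28 grants T26 (Rule 14).
Holding K1 and T26 grants C35 (Rule 4).
Holding C35 and L25 grants amber-pass (Rule 13).
Holding K28 and amber-pass grants L8 (Rule 16).

Yes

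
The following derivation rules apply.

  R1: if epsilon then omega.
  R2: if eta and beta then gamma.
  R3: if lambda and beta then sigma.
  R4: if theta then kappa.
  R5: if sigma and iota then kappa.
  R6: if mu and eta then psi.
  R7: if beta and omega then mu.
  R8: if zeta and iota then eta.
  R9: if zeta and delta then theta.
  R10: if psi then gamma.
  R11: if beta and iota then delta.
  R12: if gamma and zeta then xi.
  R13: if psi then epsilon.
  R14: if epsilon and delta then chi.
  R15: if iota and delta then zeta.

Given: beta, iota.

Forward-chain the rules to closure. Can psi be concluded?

No

psi would need mu and eta (R6), but mu is never established.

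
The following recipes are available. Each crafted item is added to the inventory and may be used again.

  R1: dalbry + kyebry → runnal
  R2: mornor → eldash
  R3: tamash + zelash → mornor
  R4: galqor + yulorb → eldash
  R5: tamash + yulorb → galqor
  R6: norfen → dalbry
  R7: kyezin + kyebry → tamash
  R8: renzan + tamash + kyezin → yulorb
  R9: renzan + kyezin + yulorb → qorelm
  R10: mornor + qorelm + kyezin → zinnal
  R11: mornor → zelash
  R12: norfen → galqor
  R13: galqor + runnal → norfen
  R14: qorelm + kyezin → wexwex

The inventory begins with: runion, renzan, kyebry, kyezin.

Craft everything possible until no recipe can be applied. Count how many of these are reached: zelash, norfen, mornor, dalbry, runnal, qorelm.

1

Using R7, kyezin and kyebry make tamash.
renzan + tamash + kyezin → yulorb (R8).
renzan + kyezin + yulorb → qorelm (R9).
zelash would need mornor (R11), but mornor is never obtained.
norfen would need galqor and runnal (R13), but runnal is never obtained.
mornor would need tamash and zelash (R3), but zelash is never obtained.
dalbry would need norfen (R6), but norfen is never obtained.
runnal would need dalbry and kyebry (R1), but dalbry is never obtained.
qorelm: reached.
Reached: qorelm — 1 of the 6.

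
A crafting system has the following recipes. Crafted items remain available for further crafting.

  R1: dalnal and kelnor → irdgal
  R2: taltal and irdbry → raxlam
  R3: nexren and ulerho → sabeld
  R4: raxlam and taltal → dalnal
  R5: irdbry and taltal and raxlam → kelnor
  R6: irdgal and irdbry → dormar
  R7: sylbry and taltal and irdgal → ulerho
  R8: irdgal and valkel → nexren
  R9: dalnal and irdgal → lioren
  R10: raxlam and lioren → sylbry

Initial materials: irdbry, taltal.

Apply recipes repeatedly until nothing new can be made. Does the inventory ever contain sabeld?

No

sabeld would need nexren and ulerho (R3), but nexren is never obtained.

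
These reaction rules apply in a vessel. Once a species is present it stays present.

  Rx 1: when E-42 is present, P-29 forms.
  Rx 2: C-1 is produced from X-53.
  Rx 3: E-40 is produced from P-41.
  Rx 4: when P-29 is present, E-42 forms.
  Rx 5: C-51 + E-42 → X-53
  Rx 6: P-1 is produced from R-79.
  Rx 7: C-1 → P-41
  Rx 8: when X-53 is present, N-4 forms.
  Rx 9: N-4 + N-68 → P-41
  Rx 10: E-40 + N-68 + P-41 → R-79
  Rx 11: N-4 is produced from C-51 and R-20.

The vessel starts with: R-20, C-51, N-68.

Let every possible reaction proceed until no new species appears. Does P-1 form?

C-51 and R-20 present → N-4 forms (Rx 11).
N-4 and N-68 present → P-41 forms (Rx 9).
P-41 present → E-40 forms (Rx 3).
E-40, N-68, and P-41 present → R-79 forms (Rx 10).
R-79 present → P-1 forms (Rx 6).

Yes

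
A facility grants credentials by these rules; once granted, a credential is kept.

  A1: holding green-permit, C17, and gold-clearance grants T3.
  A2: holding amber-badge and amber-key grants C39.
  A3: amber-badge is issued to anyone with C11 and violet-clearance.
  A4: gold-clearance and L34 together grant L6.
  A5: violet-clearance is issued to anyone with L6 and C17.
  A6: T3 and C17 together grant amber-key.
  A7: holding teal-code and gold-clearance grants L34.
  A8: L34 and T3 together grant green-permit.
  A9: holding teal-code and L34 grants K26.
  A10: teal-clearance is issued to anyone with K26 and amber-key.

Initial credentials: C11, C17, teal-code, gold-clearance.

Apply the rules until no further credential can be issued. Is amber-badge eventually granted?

Yes

Holding teal-code and gold-clearance grants L34 (A7).
Holding gold-clearance and L34 grants L6 (A4).
Holding L6 and C17 grants violet-clearance (A5).
Holding C11 and violet-clearance grants amber-badge (A3).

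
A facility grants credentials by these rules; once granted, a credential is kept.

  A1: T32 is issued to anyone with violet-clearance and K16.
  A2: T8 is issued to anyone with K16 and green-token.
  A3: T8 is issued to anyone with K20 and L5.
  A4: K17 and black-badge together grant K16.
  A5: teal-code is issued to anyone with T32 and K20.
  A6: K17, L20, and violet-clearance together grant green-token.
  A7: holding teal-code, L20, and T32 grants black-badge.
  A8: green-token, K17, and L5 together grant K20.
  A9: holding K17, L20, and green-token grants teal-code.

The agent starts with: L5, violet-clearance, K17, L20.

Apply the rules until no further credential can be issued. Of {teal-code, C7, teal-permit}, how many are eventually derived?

Holding K17, L20, and violet-clearance grants green-token (A6).
Holding K17, L20, and green-token grants teal-code (A9).
teal-code: reached.
No rule produces C7, and it is not given.
No rule produces teal-permit, and it is not given.
Reached: teal-code — 1 of the 3.

1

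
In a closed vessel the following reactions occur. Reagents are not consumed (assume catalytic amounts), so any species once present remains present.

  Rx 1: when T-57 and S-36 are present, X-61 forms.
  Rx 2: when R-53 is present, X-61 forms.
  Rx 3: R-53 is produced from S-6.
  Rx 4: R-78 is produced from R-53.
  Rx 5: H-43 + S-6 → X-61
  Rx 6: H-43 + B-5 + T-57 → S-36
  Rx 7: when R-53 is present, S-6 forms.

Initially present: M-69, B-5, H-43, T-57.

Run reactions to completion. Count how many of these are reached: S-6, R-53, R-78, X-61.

1

H-43, B-5, and T-57 present → S-36 forms (Rx 6).
T-57 and S-36 present → X-61 forms (Rx 1).
S-6 would need R-53 (Rx 7), but R-53 never forms.
R-53 would need S-6 (Rx 3), but S-6 never forms.
R-78 would need R-53 (Rx 4), but R-53 never forms.
X-61: reached.
Reached: X-61 — 1 of the 4.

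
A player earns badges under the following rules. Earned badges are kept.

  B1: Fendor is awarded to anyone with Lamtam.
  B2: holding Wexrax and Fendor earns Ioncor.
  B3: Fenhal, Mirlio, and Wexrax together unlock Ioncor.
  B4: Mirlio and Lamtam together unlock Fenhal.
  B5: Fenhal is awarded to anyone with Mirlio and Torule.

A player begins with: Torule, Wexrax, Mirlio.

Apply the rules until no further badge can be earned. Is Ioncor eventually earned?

With Mirlio and Torule, Fenhal is earned (B5).
With Fenhal, Mirlio, and Wexrax, Ioncor is earned (B3).

Yes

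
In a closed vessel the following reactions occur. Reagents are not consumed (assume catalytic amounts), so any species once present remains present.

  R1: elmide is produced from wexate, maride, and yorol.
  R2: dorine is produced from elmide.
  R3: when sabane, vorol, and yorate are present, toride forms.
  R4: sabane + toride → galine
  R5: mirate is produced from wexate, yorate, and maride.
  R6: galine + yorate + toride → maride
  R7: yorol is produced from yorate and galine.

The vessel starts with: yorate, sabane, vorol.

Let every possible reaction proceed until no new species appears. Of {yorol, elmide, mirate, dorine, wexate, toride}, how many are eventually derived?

sabane, vorol, and yorate present → toride forms (R3).
sabane and toride present → galine forms (R4).
yorate and galine present → yorol forms (R7).
yorol: reached.
elmide would need wexate, maride, and yorol (R1), but wexate never forms.
mirate would need wexate, yorate, and maride (R5), but wexate never forms.
dorine would need elmide (R2), but elmide never forms.
No rule produces wexate, and it is not given.
toride: reached.
Reached: yorol and toride — 2 of the 6.

2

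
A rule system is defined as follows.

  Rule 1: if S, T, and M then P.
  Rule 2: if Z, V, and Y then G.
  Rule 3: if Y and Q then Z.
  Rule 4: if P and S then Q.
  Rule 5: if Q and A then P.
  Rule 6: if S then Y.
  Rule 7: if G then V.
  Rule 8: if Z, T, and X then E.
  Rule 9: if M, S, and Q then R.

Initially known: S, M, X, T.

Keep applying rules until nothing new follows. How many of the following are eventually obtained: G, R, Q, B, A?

2

S, T, and M hold, so P follows (Rule 1).
From P and S, Rule 4 gives Q.
M, S, and Q hold, so R follows (Rule 9).
G would need Z, V, and Y (Rule 2), but V is never established.
R: reached.
Q: reached.
No rule produces B, and it is not given.
No rule produces A, and it is not given.
Reached: R and Q — 2 of the 5.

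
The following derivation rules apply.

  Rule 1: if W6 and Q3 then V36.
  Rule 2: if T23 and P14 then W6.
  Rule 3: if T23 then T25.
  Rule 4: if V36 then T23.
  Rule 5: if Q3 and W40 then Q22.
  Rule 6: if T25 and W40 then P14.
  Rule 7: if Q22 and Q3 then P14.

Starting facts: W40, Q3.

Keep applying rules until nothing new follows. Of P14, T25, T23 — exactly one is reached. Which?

P14

Q3 and W40 hold, so Q22 follows (Rule 5).
From Q22 and Q3, Rule 7 gives P14.
T23 would need V36 (Rule 4), but V36 is never established. T25 would need T23 (Rule 3), but T23 is never established.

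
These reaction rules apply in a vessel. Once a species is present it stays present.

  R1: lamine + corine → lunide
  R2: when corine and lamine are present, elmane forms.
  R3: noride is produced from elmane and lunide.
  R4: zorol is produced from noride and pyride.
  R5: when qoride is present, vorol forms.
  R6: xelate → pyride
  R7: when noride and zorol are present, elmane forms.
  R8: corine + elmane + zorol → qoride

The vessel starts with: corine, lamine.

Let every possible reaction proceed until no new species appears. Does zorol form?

No

zorol would need noride and pyride (R4), but pyride never forms.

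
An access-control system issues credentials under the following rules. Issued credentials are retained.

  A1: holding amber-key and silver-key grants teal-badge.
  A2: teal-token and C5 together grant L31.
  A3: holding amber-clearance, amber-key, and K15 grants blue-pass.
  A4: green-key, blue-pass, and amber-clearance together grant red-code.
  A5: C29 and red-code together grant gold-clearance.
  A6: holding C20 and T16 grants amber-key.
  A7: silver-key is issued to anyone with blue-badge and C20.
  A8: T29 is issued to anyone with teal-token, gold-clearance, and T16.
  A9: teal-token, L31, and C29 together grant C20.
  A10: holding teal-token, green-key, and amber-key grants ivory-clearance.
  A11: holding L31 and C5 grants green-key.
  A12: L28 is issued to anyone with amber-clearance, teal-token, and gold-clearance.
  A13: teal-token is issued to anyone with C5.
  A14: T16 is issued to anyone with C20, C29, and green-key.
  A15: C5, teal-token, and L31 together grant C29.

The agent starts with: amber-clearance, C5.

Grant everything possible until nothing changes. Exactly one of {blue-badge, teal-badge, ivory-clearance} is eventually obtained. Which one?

Holding C5 grants teal-token (A13).
Holding teal-token and C5 grants L31 (A2).
Holding L31 and C5 grants green-key (A11).
Holding C5, teal-token, and L31 grants C29 (A15).
Holding teal-token, L31, and C29 grants C20 (A9).
Holding C20, C29, and green-key grants T16 (A14).
Holding C20 and T16 grants amber-key (A6).
Holding teal-token, green-key, and amber-key grants ivory-clearance (A10).
No rule produces blue-badge, and it is not given. teal-badge would need amber-key and silver-key (A1), but silver-key is never granted.

ivory-clearance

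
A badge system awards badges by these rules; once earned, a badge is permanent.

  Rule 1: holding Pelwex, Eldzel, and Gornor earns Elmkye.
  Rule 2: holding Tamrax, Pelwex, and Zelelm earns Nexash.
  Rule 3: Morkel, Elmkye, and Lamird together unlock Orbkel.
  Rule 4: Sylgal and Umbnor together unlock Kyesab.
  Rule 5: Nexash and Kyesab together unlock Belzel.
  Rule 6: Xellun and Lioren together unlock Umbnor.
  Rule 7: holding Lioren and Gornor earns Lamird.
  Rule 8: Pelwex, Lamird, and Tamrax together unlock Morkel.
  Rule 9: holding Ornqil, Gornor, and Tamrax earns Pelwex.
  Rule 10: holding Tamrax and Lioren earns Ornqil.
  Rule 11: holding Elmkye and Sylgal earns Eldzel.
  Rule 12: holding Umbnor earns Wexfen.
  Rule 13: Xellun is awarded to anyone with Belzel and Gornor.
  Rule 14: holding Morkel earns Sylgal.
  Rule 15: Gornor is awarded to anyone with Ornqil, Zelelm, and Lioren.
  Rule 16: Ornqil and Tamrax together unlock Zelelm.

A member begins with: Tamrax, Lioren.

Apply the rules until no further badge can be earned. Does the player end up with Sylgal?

With Tamrax and Lioren, Ornqil is earned (Rule 10).
With Ornqil and Tamrax, Zelelm is earned (Rule 16).
With Ornqil, Zelelm, and Lioren, Gornor is earned (Rule 15).
With Ornqil, Gornor, and Tamrax, Pelwex is earned (Rule 9).
With Lioren and Gornor, Lamird is earned (Rule 7).
With Pelwex, Lamird, and Tamrax, Morkel is earned (Rule 8).
With Morkel, Sylgal is earned (Rule 14).

Yes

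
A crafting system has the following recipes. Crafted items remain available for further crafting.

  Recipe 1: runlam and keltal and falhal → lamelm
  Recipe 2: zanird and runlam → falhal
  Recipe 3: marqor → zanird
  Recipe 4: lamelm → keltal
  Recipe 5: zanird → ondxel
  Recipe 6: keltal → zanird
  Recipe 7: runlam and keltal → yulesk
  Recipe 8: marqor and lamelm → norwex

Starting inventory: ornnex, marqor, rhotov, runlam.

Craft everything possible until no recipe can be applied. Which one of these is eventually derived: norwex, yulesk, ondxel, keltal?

Using Recipe 3, marqor makes zanird.
zanird → ondxel (Recipe 5).
norwex would need marqor and lamelm (Recipe 8), but lamelm is never obtained. keltal would need lamelm (Recipe 4), but lamelm is never obtained. yulesk would need runlam and keltal (Recipe 7), but keltal is never obtained.

ondxel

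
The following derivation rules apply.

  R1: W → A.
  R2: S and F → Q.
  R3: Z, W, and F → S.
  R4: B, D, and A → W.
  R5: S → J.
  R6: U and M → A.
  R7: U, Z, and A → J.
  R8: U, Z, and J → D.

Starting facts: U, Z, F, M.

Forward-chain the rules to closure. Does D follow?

Yes

From U and M, R6 gives A.
U, Z, and A hold, so J follows (R7).
U, Z, and J hold, so D follows (R8).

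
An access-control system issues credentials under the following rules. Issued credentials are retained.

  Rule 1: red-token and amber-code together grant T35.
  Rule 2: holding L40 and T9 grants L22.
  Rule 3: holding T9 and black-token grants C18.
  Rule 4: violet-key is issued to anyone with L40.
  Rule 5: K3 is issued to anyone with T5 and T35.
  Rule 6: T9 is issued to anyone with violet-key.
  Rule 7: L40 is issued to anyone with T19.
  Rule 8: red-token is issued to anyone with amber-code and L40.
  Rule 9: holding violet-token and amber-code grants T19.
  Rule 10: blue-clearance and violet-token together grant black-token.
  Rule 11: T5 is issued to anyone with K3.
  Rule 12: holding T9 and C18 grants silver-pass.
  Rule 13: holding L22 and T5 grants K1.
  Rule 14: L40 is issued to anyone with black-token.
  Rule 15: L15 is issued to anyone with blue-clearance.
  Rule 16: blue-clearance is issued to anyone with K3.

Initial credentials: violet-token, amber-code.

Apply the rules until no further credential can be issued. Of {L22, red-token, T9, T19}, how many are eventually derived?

4

Holding violet-token and amber-code grants T19 (Rule 9).
Holding T19 grants L40 (Rule 7).
Holding L40 grants violet-key (Rule 4).
Holding amber-code and L40 grants red-token (Rule 8).
Holding violet-key grants T9 (Rule 6).
Holding L40 and T9 grants L22 (Rule 2).
L22: reached.
red-token: reached.
T9: reached.
T19: reached.
All 4 are reached.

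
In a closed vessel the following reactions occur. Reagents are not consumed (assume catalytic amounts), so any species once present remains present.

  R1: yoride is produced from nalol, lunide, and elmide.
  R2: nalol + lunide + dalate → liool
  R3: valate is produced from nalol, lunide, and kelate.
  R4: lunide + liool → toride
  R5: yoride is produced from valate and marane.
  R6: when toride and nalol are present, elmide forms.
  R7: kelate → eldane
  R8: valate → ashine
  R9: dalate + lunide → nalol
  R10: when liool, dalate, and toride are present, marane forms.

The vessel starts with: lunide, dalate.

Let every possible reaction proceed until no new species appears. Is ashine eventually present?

ashine would need valate (R8), but valate never forms.

No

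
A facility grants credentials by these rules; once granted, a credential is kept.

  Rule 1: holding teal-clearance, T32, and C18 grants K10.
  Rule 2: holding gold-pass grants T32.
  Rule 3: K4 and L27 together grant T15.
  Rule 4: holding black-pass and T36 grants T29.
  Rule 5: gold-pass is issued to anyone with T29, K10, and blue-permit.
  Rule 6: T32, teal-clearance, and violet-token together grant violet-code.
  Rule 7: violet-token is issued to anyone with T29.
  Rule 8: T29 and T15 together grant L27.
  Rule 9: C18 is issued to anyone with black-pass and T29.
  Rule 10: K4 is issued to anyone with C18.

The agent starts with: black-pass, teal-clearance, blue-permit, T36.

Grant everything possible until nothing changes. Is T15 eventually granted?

T15 would need K4 and L27 (Rule 3), but L27 is never granted.

No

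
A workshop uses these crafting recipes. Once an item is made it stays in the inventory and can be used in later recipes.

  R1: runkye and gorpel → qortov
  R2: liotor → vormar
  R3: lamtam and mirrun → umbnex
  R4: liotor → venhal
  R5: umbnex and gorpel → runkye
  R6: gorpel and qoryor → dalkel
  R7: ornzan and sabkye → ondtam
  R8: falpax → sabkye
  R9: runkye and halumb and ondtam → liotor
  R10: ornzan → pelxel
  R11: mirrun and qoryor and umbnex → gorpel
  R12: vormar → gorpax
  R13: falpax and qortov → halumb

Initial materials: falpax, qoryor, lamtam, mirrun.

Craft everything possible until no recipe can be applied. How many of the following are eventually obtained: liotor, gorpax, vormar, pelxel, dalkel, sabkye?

Using R3, lamtam and mirrun make umbnex.
Using R8, falpax makes sabkye.
mirrun and qoryor and umbnex → gorpel (R11).
Using R6, gorpel and qoryor make dalkel.
liotor would need runkye, halumb, and ondtam (R9), but ondtam is never obtained.
gorpax would need vormar (R12), but vormar is never obtained.
vormar would need liotor (R2), but liotor is never obtained.
pelxel would need ornzan (R10), but ornzan is never obtained.
dalkel: reached.
sabkye: reached.
Reached: dalkel and sabkye — 2 of the 6.

2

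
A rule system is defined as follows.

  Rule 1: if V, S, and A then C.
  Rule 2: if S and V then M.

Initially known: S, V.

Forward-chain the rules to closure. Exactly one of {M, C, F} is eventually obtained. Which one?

S and V hold, so M follows (Rule 2).
C would need V, S, and A (Rule 1), but A is never established. No rule produces F, and it is not given.

M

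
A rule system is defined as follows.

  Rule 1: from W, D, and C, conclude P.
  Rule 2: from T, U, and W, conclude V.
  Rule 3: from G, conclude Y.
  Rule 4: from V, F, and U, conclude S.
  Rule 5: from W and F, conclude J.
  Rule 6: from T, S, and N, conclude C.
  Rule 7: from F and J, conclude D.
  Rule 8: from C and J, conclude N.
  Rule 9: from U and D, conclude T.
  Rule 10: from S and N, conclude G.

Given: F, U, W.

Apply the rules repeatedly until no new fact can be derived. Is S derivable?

W and F hold, so J follows (Rule 5).
From F and J, Rule 7 gives D.
From U and D, Rule 9 gives T.
T, U, and W hold, so V follows (Rule 2).
V, F, and U hold, so S follows (Rule 4).

Yes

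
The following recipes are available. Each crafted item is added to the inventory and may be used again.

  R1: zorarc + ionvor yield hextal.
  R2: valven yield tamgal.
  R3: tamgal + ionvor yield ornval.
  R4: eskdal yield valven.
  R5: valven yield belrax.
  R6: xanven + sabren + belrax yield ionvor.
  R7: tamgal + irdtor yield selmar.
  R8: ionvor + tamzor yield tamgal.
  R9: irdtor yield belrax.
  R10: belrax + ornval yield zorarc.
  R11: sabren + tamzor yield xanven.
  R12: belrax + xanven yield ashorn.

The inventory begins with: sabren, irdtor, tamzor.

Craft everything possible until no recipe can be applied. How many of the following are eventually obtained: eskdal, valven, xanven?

1

Using R11, sabren and tamzor make xanven.
No rule produces eskdal, and it is not given.
valven would need eskdal (R4), but eskdal is never obtained.
xanven: reached.
Reached: xanven — 1 of the 3.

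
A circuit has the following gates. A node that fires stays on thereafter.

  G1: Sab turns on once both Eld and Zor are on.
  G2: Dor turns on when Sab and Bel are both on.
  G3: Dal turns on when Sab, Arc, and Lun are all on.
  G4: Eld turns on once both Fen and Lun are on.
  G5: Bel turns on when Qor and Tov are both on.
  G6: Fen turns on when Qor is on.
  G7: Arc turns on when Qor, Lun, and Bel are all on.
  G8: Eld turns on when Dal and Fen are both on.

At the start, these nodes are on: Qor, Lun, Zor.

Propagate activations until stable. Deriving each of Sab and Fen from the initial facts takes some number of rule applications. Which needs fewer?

Fen: Qor is on, so Fen turns on (G6). [1 rule application]
Sab: Qor is on, so Fen turns on (G6). Fen and Lun are on, so Eld turns on (G4). G1: Eld and Zor on → Sab on. [3 rule applications]
Fen needs fewer.

Fen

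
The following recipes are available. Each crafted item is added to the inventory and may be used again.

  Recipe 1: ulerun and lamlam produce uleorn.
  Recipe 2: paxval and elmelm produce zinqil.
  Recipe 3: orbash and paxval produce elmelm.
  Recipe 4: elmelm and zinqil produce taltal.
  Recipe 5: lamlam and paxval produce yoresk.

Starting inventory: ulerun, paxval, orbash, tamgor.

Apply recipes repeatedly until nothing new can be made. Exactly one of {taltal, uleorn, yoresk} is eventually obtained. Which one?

taltal

orbash and paxval → elmelm (Recipe 3).
Using Recipe 2, paxval and elmelm make zinqil.
elmelm and zinqil → taltal (Recipe 4).
uleorn would need ulerun and lamlam (Recipe 1), but lamlam is never obtained. yoresk would need lamlam and paxval (Recipe 5), but lamlam is never obtained.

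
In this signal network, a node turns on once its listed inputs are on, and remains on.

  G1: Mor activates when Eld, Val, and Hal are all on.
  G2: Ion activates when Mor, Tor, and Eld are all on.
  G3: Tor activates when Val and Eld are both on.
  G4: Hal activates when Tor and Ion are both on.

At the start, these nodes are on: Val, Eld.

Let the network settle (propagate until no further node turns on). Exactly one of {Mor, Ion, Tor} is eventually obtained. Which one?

Val and Eld are on, so Tor activates (G3).
Mor would need Eld, Val, and Hal (G1), but Hal never turns on. Ion would need Mor, Tor, and Eld (G2), but Mor never turns on.

Tor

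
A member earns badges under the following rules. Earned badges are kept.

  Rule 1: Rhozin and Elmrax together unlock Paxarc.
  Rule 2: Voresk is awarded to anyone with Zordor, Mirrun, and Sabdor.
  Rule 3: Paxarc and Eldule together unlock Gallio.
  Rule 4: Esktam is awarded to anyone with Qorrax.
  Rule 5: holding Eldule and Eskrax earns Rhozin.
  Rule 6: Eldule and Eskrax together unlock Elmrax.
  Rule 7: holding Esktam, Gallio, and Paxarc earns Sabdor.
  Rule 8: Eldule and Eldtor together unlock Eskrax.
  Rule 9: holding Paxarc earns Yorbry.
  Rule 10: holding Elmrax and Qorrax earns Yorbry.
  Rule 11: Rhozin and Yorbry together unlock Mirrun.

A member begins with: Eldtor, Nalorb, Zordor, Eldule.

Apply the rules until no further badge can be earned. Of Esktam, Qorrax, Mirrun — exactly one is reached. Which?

With Eldule and Eldtor, Eskrax is earned (Rule 8).
With Eldule and Eskrax, Rhozin is earned (Rule 5).
With Eldule and Eskrax, Elmrax is earned (Rule 6).
With Rhozin and Elmrax, Paxarc is earned (Rule 1).
With Paxarc, Yorbry is earned (Rule 9).
With Rhozin and Yorbry, Mirrun is earned (Rule 11).
Esktam would need Qorrax (Rule 4), but Qorrax is never earned. No rule produces Qorrax, and it is not given.

Mirrun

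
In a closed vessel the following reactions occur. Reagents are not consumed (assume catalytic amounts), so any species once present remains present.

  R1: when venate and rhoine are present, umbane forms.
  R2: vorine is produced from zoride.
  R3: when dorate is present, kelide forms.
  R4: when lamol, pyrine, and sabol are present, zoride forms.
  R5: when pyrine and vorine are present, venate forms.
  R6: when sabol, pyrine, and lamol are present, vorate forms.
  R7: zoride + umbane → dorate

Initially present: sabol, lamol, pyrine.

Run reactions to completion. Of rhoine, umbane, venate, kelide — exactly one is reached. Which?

lamol, pyrine, and sabol present → zoride forms (R4).
zoride present → vorine forms (R2).
pyrine and vorine present → venate forms (R5).
kelide would need dorate (R3), but dorate never forms. umbane would need venate and rhoine (R1), but rhoine never forms. No rule produces rhoine, and it is not given.

venate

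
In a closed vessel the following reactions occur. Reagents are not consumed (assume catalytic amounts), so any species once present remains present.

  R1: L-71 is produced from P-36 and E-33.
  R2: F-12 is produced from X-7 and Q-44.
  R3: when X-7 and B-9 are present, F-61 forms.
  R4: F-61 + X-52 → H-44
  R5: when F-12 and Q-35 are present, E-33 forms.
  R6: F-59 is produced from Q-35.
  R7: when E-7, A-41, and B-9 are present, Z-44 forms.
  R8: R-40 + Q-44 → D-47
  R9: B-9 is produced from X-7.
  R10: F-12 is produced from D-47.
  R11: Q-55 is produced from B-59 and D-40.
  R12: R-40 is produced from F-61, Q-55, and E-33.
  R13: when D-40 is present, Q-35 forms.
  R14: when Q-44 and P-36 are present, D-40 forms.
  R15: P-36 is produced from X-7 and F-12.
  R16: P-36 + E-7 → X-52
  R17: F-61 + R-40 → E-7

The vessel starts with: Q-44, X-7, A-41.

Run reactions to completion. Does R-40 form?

R-40 would need F-61, Q-55, and E-33 (R12), but Q-55 never forms.

No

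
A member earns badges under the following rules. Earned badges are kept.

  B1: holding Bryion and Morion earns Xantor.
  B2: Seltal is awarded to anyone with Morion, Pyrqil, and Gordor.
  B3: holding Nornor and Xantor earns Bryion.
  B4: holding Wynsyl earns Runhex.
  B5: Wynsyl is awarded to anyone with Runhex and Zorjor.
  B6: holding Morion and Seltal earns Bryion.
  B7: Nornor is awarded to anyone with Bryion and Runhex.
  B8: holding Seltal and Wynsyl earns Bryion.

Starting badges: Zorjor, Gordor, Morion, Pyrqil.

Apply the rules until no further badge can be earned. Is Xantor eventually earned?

Yes

With Morion, Pyrqil, and Gordor, Seltal is earned (B2).
With Morion and Seltal, Bryion is earned (B6).
With Bryion and Morion, Xantor is earned (B1).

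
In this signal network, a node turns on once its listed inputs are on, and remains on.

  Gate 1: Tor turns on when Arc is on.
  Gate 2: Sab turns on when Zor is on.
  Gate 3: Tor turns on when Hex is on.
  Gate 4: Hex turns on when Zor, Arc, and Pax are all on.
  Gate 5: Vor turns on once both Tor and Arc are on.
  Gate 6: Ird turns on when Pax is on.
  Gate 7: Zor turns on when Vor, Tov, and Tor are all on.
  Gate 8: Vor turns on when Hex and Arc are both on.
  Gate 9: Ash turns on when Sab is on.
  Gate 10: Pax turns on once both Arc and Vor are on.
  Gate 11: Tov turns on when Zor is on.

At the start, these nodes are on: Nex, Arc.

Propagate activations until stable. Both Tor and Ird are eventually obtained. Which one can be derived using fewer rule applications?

Tor: Gate 1: Arc on → Tor on. [1 rule application]
Ird: Arc is on, so Tor turns on (Gate 1). Gate 5: Tor and Arc on → Vor on. Arc and Vor are on, so Pax turns on (Gate 10). Pax is on, so Ird turns on (Gate 6). [4 rule applications]
Tor needs fewer.

Tor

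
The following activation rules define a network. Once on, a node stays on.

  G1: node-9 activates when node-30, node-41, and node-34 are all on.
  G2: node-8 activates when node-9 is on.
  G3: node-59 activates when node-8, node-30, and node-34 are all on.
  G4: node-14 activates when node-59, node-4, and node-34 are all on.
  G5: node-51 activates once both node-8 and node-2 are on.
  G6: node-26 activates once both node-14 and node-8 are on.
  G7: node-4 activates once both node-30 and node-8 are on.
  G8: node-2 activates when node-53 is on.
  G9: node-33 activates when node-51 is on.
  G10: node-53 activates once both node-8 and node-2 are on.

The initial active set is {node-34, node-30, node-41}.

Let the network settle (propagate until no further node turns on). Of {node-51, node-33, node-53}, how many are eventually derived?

0

node-51 would need node-8 and node-2 (G5), but node-2 never turns on.
node-33 would need node-51 (G9), but node-51 never turns on.
node-53 would need node-8 and node-2 (G10), but node-2 never turns on.
None of the 3 are reached.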